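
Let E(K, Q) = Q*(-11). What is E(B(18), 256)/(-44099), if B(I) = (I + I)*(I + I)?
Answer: 256/4009 ≈ 0.063856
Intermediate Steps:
B(I) = 4*I**2 (B(I) = (2*I)*(2*I) = 4*I**2)
E(K, Q) = -11*Q
E(B(18), 256)/(-44099) = -11*256/(-44099) = -2816*(-1/44099) = 256/4009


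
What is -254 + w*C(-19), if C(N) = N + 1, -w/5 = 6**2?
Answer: 2986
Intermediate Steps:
w = -180 (w = -5*6**2 = -5*36 = -180)
C(N) = 1 + N
-254 + w*C(-19) = -254 - 180*(1 - 19) = -254 - 180*(-18) = -254 + 3240 = 2986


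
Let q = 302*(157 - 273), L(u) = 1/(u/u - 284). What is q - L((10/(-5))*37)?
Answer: -9914055/283 ≈ -35032.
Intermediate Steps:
L(u) = -1/283 (L(u) = 1/(1 - 284) = 1/(-283) = -1/283)
q = -35032 (q = 302*(-116) = -35032)
q - L((10/(-5))*37) = -35032 - 1*(-1/283) = -35032 + 1/283 = -9914055/283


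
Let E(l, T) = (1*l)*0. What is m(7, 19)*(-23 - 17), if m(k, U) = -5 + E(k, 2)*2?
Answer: 200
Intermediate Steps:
E(l, T) = 0 (E(l, T) = l*0 = 0)
m(k, U) = -5 (m(k, U) = -5 + 0*2 = -5 + 0 = -5)
m(7, 19)*(-23 - 17) = -5*(-23 - 17) = -5*(-40) = 200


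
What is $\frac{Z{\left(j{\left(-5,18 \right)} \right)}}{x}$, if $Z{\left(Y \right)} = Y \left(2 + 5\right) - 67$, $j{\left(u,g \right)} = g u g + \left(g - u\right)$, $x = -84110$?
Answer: $\frac{5623}{42055} \approx 0.13371$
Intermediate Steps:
$j{\left(u,g \right)} = g - u + u g^{2}$ ($j{\left(u,g \right)} = u g^{2} + \left(g - u\right) = g - u + u g^{2}$)
$Z{\left(Y \right)} = -67 + 7 Y$ ($Z{\left(Y \right)} = Y 7 - 67 = 7 Y - 67 = -67 + 7 Y$)
$\frac{Z{\left(j{\left(-5,18 \right)} \right)}}{x} = \frac{-67 + 7 \left(18 - -5 - 5 \cdot 18^{2}\right)}{-84110} = \left(-67 + 7 \left(18 + 5 - 1620\right)\right) \left(- \frac{1}{84110}\right) = \left(-67 + 7 \left(-1597\right)\right) \left(- \frac{1}{84110}\right) = \left(-67 - 11179\right) \left(- \frac{1}{84110}\right) = \left(-11246\right) \left(- \frac{1}{84110}\right) = \frac{5623}{42055}$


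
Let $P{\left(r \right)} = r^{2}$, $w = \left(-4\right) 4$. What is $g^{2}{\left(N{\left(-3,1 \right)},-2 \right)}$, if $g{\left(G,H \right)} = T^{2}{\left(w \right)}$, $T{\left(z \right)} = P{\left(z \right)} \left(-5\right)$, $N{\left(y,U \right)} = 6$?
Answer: $2684354560000$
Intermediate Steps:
$w = -16$
$T{\left(z \right)} = - 5 z^{2}$ ($T{\left(z \right)} = z^{2} \left(-5\right) = - 5 z^{2}$)
$g{\left(G,H \right)} = 1638400$ ($g{\left(G,H \right)} = \left(- 5 \left(-16\right)^{2}\right)^{2} = \left(\left(-5\right) 256\right)^{2} = \left(-1280\right)^{2} = 1638400$)
$g^{2}{\left(N{\left(-3,1 \right)},-2 \right)} = 1638400^{2} = 2684354560000$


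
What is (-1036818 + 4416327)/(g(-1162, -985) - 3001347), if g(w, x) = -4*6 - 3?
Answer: -125167/111162 ≈ -1.1260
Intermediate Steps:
g(w, x) = -27 (g(w, x) = -24 - 3 = -27)
(-1036818 + 4416327)/(g(-1162, -985) - 3001347) = (-1036818 + 4416327)/(-27 - 3001347) = 3379509/(-3001374) = 3379509*(-1/3001374) = -125167/111162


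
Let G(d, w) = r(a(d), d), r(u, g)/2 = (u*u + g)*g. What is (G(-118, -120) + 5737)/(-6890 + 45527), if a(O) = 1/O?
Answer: 1981514/2279583 ≈ 0.86924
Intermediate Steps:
r(u, g) = 2*g*(g + u²) (r(u, g) = 2*((u*u + g)*g) = 2*((u² + g)*g) = 2*((g + u²)*g) = 2*(g*(g + u²)) = 2*g*(g + u²))
G(d, w) = 2*d*(d + d⁻²) (G(d, w) = 2*d*(d + (1/d)²) = 2*d*(d + d⁻²))
(G(-118, -120) + 5737)/(-6890 + 45527) = (2*(1 + (-118)³)/(-118) + 5737)/(-6890 + 45527) = (2*(-1/118)*(1 - 1643032) + 5737)/38637 = (2*(-1/118)*(-1643031) + 5737)*(1/38637) = (1643031/59 + 5737)*(1/38637) = (1981514/59)*(1/38637) = 1981514/2279583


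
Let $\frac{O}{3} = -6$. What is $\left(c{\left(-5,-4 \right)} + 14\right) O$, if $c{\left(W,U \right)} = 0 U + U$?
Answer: $-180$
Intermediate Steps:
$O = -18$ ($O = 3 \left(-6\right) = -18$)
$c{\left(W,U \right)} = U$ ($c{\left(W,U \right)} = 0 + U = U$)
$\left(c{\left(-5,-4 \right)} + 14\right) O = \left(-4 + 14\right) \left(-18\right) = 10 \left(-18\right) = -180$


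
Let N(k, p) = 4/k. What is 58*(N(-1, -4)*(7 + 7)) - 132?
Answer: -3380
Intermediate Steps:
58*(N(-1, -4)*(7 + 7)) - 132 = 58*((4/(-1))*(7 + 7)) - 132 = 58*((4*(-1))*14) - 132 = 58*(-4*14) - 132 = 58*(-56) - 132 = -3248 - 132 = -3380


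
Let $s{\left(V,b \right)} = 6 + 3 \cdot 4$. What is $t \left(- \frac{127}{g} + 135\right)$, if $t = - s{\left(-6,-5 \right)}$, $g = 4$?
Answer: $- \frac{3717}{2} \approx -1858.5$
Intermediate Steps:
$s{\left(V,b \right)} = 18$ ($s{\left(V,b \right)} = 6 + 12 = 18$)
$t = -18$ ($t = \left(-1\right) 18 = -18$)
$t \left(- \frac{127}{g} + 135\right) = - 18 \left(- \frac{127}{4} + 135\right) = \left(-18\right) \frac{413}{4} = - \frac{3717}{2}$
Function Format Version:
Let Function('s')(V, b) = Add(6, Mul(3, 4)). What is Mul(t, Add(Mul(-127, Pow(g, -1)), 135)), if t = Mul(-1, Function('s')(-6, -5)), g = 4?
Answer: Rational(-3717, 2) ≈ -1858.5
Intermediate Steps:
Function('s')(V, b) = 18 (Function('s')(V, b) = Add(6, 12) = 18)
t = -18 (t = Mul(-1, 18) = -18)
Mul(t, Add(Mul(-127, Pow(g, -1)), 135)) = Mul(-18, Add(Mul(-127, Pow(4, -1)), 135)) = Mul(-18, Add(Mul(-127, Rational(1, 4)), 135)) = Mul(-18, Add(Rational(-127, 4), 135)) = Mul(-18, Rational(413, 4)) = Rational(-3717, 2)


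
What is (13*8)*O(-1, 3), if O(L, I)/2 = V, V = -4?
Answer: -832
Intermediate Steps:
O(L, I) = -8 (O(L, I) = 2*(-4) = -8)
(13*8)*O(-1, 3) = (13*8)*(-8) = 104*(-8) = -832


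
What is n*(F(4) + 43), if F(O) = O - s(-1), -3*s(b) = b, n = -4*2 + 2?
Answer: -280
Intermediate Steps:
n = -6 (n = -8 + 2 = -6)
s(b) = -b/3
F(O) = -⅓ + O (F(O) = O - (-1)*(-1)/3 = O - 1*⅓ = O - ⅓ = -⅓ + O)
n*(F(4) + 43) = -6*((-⅓ + 4) + 43) = -6*(11/3 + 43) = -6*140/3 = -280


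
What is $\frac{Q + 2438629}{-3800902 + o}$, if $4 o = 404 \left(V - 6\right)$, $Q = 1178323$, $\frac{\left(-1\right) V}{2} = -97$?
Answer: $- \frac{1808476}{1890957} \approx -0.95638$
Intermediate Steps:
$V = 194$ ($V = \left(-2\right) \left(-97\right) = 194$)
$o = 18988$ ($o = \frac{404 \left(194 - 6\right)}{4} = \frac{404 \cdot 188}{4} = \frac{1}{4} \cdot 75952 = 18988$)
$\frac{Q + 2438629}{-3800902 + o} = \frac{1178323 + 2438629}{-3800902 + 18988} = \frac{3616952}{-3781914} = 3616952 \left(- \frac{1}{3781914}\right) = - \frac{1808476}{1890957}$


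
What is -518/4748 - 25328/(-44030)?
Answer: 24362451/52263610 ≈ 0.46615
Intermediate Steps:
-518/4748 - 25328/(-44030) = -518*1/4748 - 25328*(-1/44030) = -259/2374 + 12664/22015 = 24362451/52263610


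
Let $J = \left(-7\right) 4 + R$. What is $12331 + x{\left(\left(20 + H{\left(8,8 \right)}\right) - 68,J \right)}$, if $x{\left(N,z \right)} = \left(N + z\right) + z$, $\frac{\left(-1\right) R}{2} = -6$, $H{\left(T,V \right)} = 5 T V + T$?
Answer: $12579$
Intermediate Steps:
$H{\left(T,V \right)} = T + 5 T V$ ($H{\left(T,V \right)} = 5 T V + T = T + 5 T V$)
$R = 12$ ($R = \left(-2\right) \left(-6\right) = 12$)
$J = -16$ ($J = \left(-7\right) 4 + 12 = -28 + 12 = -16$)
$x{\left(N,z \right)} = N + 2 z$
$12331 + x{\left(\left(20 + H{\left(8,8 \right)}\right) - 68,J \right)} = 12331 + \left(\left(\left(20 + 8 \left(1 + 5 \cdot 8\right)\right) - 68\right) + 2 \left(-16\right)\right) = 12331 - \left(80 - 8 \left(1 + 40\right)\right) = 12331 + \left(\left(\left(20 + 8 \cdot 41\right) - 68\right) - 32\right) = 12331 + \left(\left(\left(20 + 328\right) - 68\right) - 32\right) = 12331 + \left(\left(348 - 68\right) - 32\right) = 12331 + \left(280 - 32\right) = 12331 + 248 = 12579$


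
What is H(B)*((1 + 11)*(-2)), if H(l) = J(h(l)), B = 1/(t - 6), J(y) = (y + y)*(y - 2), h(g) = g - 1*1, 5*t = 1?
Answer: -150144/841 ≈ -178.53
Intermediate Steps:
t = 1/5 (t = (1/5)*1 = 1/5 ≈ 0.20000)
h(g) = -1 + g (h(g) = g - 1 = -1 + g)
J(y) = 2*y*(-2 + y) (J(y) = (2*y)*(-2 + y) = 2*y*(-2 + y))
B = -5/29 (B = 1/(1/5 - 6) = 1/(-29/5) = -5/29 ≈ -0.17241)
H(l) = 2*(-1 + l)*(-3 + l) (H(l) = 2*(-1 + l)*(-2 + (-1 + l)) = 2*(-1 + l)*(-3 + l))
H(B)*((1 + 11)*(-2)) = (2*(-1 - 5/29)*(-3 - 5/29))*((1 + 11)*(-2)) = (2*(-34/29)*(-92/29))*(12*(-2)) = (6256/841)*(-24) = -150144/841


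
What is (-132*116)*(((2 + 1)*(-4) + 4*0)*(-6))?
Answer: -1102464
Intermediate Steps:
(-132*116)*(((2 + 1)*(-4) + 4*0)*(-6)) = -15312*(3*(-4) + 0)*(-6) = -15312*(-12 + 0)*(-6) = -(-183744)*(-6) = -15312*72 = -1102464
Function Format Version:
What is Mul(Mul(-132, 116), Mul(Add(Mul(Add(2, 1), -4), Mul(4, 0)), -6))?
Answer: -1102464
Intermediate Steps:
Mul(Mul(-132, 116), Mul(Add(Mul(Add(2, 1), -4), Mul(4, 0)), -6)) = Mul(-15312, Mul(Add(Mul(3, -4), 0), -6)) = Mul(-15312, Mul(Add(-12, 0), -6)) = Mul(-15312, Mul(-12, -6)) = Mul(-15312, 72) = -1102464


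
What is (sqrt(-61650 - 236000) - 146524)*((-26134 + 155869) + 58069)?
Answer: -27517793296 + 939020*I*sqrt(11906) ≈ -2.7518e+10 + 1.0246e+8*I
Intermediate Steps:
(sqrt(-61650 - 236000) - 146524)*((-26134 + 155869) + 58069) = (sqrt(-297650) - 146524)*(129735 + 58069) = (5*I*sqrt(11906) - 146524)*187804 = (-146524 + 5*I*sqrt(11906))*187804 = -27517793296 + 939020*I*sqrt(11906)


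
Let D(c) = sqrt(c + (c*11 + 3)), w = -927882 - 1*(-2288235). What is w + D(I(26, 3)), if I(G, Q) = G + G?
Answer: 1360353 + sqrt(627) ≈ 1.3604e+6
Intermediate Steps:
w = 1360353 (w = -927882 + 2288235 = 1360353)
I(G, Q) = 2*G
D(c) = sqrt(3 + 12*c) (D(c) = sqrt(c + (11*c + 3)) = sqrt(c + (3 + 11*c)) = sqrt(3 + 12*c))
w + D(I(26, 3)) = 1360353 + sqrt(3 + 12*(2*26)) = 1360353 + sqrt(3 + 12*52) = 1360353 + sqrt(3 + 624) = 1360353 + sqrt(627)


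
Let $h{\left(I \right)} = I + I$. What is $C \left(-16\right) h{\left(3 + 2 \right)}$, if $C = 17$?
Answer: $-2720$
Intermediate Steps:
$h{\left(I \right)} = 2 I$
$C \left(-16\right) h{\left(3 + 2 \right)} = 17 \left(-16\right) 2 \left(3 + 2\right) = - 272 \cdot 2 \cdot 5 = \left(-272\right) 10 = -2720$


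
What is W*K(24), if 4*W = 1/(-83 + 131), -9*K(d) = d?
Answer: -1/72 ≈ -0.013889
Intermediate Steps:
K(d) = -d/9
W = 1/192 (W = 1/(4*(-83 + 131)) = (¼)/48 = (¼)*(1/48) = 1/192 ≈ 0.0052083)
W*K(24) = (-⅑*24)/192 = (1/192)*(-8/3) = -1/72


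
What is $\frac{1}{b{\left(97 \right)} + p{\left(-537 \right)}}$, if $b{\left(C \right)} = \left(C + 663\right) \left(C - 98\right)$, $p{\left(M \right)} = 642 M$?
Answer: $- \frac{1}{345514} \approx -2.8942 \cdot 10^{-6}$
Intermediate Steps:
$b{\left(C \right)} = \left(-98 + C\right) \left(663 + C\right)$ ($b{\left(C \right)} = \left(663 + C\right) \left(-98 + C\right) = \left(-98 + C\right) \left(663 + C\right)$)
$\frac{1}{b{\left(97 \right)} + p{\left(-537 \right)}} = \frac{1}{\left(-64974 + 97^{2} + 565 \cdot 97\right) + 642 \left(-537\right)} = \frac{1}{\left(-64974 + 9409 + 54805\right) - 344754} = \frac{1}{-760 - 344754} = \frac{1}{-345514} = - \frac{1}{345514}$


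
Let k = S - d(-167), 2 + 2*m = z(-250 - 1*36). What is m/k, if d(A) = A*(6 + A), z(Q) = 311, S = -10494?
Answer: -309/74762 ≈ -0.0041331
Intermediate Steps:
m = 309/2 (m = -1 + (1/2)*311 = -1 + 311/2 = 309/2 ≈ 154.50)
k = -37381 (k = -10494 - (-167)*(6 - 167) = -10494 - (-167)*(-161) = -10494 - 1*26887 = -10494 - 26887 = -37381)
m/k = (309/2)/(-37381) = (309/2)*(-1/37381) = -309/74762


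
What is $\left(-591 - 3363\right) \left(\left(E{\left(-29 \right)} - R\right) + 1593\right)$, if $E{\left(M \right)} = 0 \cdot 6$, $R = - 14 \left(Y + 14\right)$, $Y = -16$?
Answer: $-6188010$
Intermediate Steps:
$R = 28$ ($R = - 14 \left(-16 + 14\right) = \left(-14\right) \left(-2\right) = 28$)
$E{\left(M \right)} = 0$
$\left(-591 - 3363\right) \left(\left(E{\left(-29 \right)} - R\right) + 1593\right) = \left(-591 - 3363\right) \left(\left(0 - 28\right) + 1593\right) = - 3954 \left(\left(0 - 28\right) + 1593\right) = - 3954 \left(-28 + 1593\right) = \left(-3954\right) 1565 = -6188010$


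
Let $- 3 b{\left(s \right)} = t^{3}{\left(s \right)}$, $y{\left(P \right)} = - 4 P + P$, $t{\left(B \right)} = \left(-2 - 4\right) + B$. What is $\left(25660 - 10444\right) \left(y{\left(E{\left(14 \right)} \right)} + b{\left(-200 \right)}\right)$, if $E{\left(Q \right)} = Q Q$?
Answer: $44329543744$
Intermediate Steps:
$E{\left(Q \right)} = Q^{2}$
$t{\left(B \right)} = -6 + B$
$y{\left(P \right)} = - 3 P$
$b{\left(s \right)} = - \frac{\left(-6 + s\right)^{3}}{3}$
$\left(25660 - 10444\right) \left(y{\left(E{\left(14 \right)} \right)} + b{\left(-200 \right)}\right) = \left(25660 - 10444\right) \left(- 3 \cdot 14^{2} - \frac{\left(-6 - 200\right)^{3}}{3}\right) = 15216 \left(\left(-3\right) 196 - \frac{\left(-206\right)^{3}}{3}\right) = 15216 \left(-588 - - \frac{8741816}{3}\right) = 15216 \left(-588 + \frac{8741816}{3}\right) = 15216 \cdot \frac{8740052}{3} = 44329543744$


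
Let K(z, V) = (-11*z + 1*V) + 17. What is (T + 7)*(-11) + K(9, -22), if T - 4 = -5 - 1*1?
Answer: -159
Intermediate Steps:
T = -2 (T = 4 + (-5 - 1*1) = 4 + (-5 - 1) = 4 - 6 = -2)
K(z, V) = 17 + V - 11*z (K(z, V) = (-11*z + V) + 17 = (V - 11*z) + 17 = 17 + V - 11*z)
(T + 7)*(-11) + K(9, -22) = (-2 + 7)*(-11) + (17 - 22 - 11*9) = 5*(-11) + (17 - 22 - 99) = -55 - 104 = -159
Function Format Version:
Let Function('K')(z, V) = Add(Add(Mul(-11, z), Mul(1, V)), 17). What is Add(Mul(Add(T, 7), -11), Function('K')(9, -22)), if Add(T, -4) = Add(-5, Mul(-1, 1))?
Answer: -159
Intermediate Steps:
T = -2 (T = Add(4, Add(-5, Mul(-1, 1))) = Add(4, Add(-5, -1)) = Add(4, -6) = -2)
Function('K')(z, V) = Add(17, V, Mul(-11, z)) (Function('K')(z, V) = Add(Add(Mul(-11, z), V), 17) = Add(Add(V, Mul(-11, z)), 17) = Add(17, V, Mul(-11, z)))
Add(Mul(Add(T, 7), -11), Function('K')(9, -22)) = Add(Mul(Add(-2, 7), -11), Add(17, -22, Mul(-11, 9))) = Add(Mul(5, -11), Add(17, -22, -99)) = Add(-55, -104) = -159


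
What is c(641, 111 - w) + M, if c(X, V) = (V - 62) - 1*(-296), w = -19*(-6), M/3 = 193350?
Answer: 580281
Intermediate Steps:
M = 580050 (M = 3*193350 = 580050)
w = 114
c(X, V) = 234 + V (c(X, V) = (-62 + V) + 296 = 234 + V)
c(641, 111 - w) + M = (234 + (111 - 1*114)) + 580050 = (234 + (111 - 114)) + 580050 = (234 - 3) + 580050 = 231 + 580050 = 580281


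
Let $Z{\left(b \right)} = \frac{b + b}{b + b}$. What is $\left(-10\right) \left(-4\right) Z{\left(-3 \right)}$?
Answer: $40$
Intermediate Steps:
$Z{\left(b \right)} = 1$ ($Z{\left(b \right)} = \frac{2 b}{2 b} = 2 b \frac{1}{2 b} = 1$)
$\left(-10\right) \left(-4\right) Z{\left(-3 \right)} = \left(-10\right) \left(-4\right) 1 = 40 \cdot 1 = 40$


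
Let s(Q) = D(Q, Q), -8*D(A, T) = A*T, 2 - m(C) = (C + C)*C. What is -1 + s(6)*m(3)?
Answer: 71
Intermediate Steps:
m(C) = 2 - 2*C**2 (m(C) = 2 - (C + C)*C = 2 - 2*C*C = 2 - 2*C**2)
D(A, T) = -A*T/8
s(Q) = -Q**2/8 (s(Q) = -Q*Q/8 = -Q**2/8)
-1 + s(6)*m(3) = -1 + (-1/8*6**2)*(2 - 2*3**2) = -1 + (-1/8*36)*(2 - 2*9) = -1 - 9*(2 - 18)/2 = -1 - 9/2*(-16) = -1 + 72 = 71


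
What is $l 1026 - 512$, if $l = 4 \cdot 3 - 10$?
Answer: $1540$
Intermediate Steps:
$l = 2$ ($l = 12 - 10 = 2$)
$l 1026 - 512 = 2 \cdot 1026 - 512 = 2052 - 512 = 1540$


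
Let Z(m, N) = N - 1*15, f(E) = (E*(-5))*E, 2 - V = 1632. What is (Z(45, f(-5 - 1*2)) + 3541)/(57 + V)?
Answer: -3281/1573 ≈ -2.0858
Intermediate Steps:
V = -1630 (V = 2 - 1*1632 = 2 - 1632 = -1630)
f(E) = -5*E**2 (f(E) = (-5*E)*E = -5*E**2)
Z(m, N) = -15 + N (Z(m, N) = N - 15 = -15 + N)
(Z(45, f(-5 - 1*2)) + 3541)/(57 + V) = ((-15 - 5*(-5 - 1*2)**2) + 3541)/(57 - 1630) = ((-15 - 5*(-5 - 2)**2) + 3541)/(-1573) = ((-15 - 5*(-7)**2) + 3541)*(-1/1573) = ((-15 - 5*49) + 3541)*(-1/1573) = ((-15 - 245) + 3541)*(-1/1573) = (-260 + 3541)*(-1/1573) = 3281*(-1/1573) = -3281/1573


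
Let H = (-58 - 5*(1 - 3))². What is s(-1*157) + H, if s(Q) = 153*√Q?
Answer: 2304 + 153*I*√157 ≈ 2304.0 + 1917.1*I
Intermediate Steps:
H = 2304 (H = (-58 - 5*(-2))² = (-58 + 10)² = (-48)² = 2304)
s(-1*157) + H = 153*√(-1*157) + 2304 = 153*√(-157) + 2304 = 153*(I*√157) + 2304 = 153*I*√157 + 2304 = 2304 + 153*I*√157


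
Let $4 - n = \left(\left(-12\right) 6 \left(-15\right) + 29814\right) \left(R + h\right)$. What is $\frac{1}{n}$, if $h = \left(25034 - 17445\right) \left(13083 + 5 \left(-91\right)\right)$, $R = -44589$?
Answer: $- \frac{1}{2959314726878} \approx -3.3792 \cdot 10^{-13}$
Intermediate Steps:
$h = 95833892$ ($h = 7589 \left(13083 - 455\right) = 7589 \cdot 12628 = 95833892$)
$n = -2959314726878$ ($n = 4 - \left(\left(-12\right) 6 \left(-15\right) + 29814\right) \left(-44589 + 95833892\right) = 4 - \left(\left(-72\right) \left(-15\right) + 29814\right) 95789303 = 4 - \left(1080 + 29814\right) 95789303 = 4 - 30894 \cdot 95789303 = 4 - 2959314726882 = -2959314726878$)
$\frac{1}{n} = \frac{1}{-2959314726878} = - \frac{1}{2959314726878}$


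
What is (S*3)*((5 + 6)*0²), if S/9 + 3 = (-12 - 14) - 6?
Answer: 0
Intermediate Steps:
S = -315 (S = -27 + 9*((-12 - 14) - 6) = -27 + 9*(-26 - 6) = -27 + 9*(-32) = -27 - 288 = -315)
(S*3)*((5 + 6)*0²) = (-315*3)*((5 + 6)*0²) = -10395*0 = -945*0 = 0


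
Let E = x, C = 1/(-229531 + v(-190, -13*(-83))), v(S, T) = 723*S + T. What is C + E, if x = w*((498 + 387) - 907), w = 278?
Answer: -2237367353/365822 ≈ -6116.0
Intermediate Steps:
v(S, T) = T + 723*S
x = -6116 (x = 278*((498 + 387) - 907) = 278*(885 - 907) = 278*(-22) = -6116)
C = -1/365822 (C = 1/(-229531 + (-13*(-83) + 723*(-190))) = 1/(-229531 + (1079 - 137370)) = 1/(-229531 - 136291) = 1/(-365822) = -1/365822 ≈ -2.7336e-6)
E = -6116
C + E = -1/365822 - 6116 = -2237367353/365822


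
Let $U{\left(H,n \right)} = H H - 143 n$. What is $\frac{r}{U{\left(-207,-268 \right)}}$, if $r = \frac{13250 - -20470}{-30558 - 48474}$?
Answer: $- \frac{1405}{267302689} \approx -5.2562 \cdot 10^{-6}$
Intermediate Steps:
$U{\left(H,n \right)} = H^{2} - 143 n$
$r = - \frac{1405}{3293}$ ($r = \frac{13250 + 20470}{-79032} = 33720 \left(- \frac{1}{79032}\right) = - \frac{1405}{3293} \approx -0.42666$)
$\frac{r}{U{\left(-207,-268 \right)}} = - \frac{1405}{3293 \left(\left(-207\right)^{2} - -38324\right)} = - \frac{1405}{3293 \left(42849 + 38324\right)} = - \frac{1405}{3293 \cdot 81173} = \left(- \frac{1405}{3293}\right) \frac{1}{81173} = - \frac{1405}{267302689}$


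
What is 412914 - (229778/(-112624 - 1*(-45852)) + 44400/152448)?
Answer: 21891615327459/53016968 ≈ 4.1292e+5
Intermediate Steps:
412914 - (229778/(-112624 - 1*(-45852)) + 44400/152448) = 412914 - (229778/(-112624 + 45852) + 44400*(1/152448)) = 412914 - (229778/(-66772) + 925/3176) = 412914 - (229778*(-1/66772) + 925/3176) = 412914 - (-114889/33386 + 925/3176) = 412914 - 1*(-167002707/53016968) = 412914 + 167002707/53016968 = 21891615327459/53016968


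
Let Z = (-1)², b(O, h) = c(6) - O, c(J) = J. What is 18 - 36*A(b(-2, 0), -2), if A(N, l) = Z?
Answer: -18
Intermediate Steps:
b(O, h) = 6 - O
Z = 1
A(N, l) = 1
18 - 36*A(b(-2, 0), -2) = 18 - 36*1 = 18 - 36 = -18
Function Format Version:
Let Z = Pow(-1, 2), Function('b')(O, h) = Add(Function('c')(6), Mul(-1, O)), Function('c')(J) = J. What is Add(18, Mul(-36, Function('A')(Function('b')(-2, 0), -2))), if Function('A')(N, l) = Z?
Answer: -18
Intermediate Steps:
Function('b')(O, h) = Add(6, Mul(-1, O))
Z = 1
Function('A')(N, l) = 1
Add(18, Mul(-36, Function('A')(Function('b')(-2, 0), -2))) = Add(18, Mul(-36, 1)) = Add(18, -36) = -18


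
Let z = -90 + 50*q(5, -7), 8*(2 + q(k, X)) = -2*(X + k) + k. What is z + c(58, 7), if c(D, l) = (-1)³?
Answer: -539/4 ≈ -134.75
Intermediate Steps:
q(k, X) = -2 - X/4 - k/8 (q(k, X) = -2 + (-2*(X + k) + k)/8 = -2 + (-(2*X + 2*k) + k)/8 = -2 + ((-2*X - 2*k) + k)/8 = -2 + (-k - 2*X)/8 = -2 + (-X/4 - k/8) = -2 - X/4 - k/8)
c(D, l) = -1
z = -535/4 (z = -90 + 50*(-2 - ¼*(-7) - ⅛*5) = -90 + 50*(-2 + 7/4 - 5/8) = -90 + 50*(-7/8) = -90 - 175/4 = -535/4 ≈ -133.75)
z + c(58, 7) = -535/4 - 1 = -539/4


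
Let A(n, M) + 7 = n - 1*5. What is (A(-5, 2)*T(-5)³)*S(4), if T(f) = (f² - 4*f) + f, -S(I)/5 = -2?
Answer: -10880000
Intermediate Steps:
S(I) = 10 (S(I) = -5*(-2) = 10)
T(f) = f² - 3*f
A(n, M) = -12 + n (A(n, M) = -7 + (n - 1*5) = -7 + (n - 5) = -7 + (-5 + n) = -12 + n)
(A(-5, 2)*T(-5)³)*S(4) = ((-12 - 5)*(-5*(-3 - 5))³)*10 = -17*(-5*(-8))³*10 = -17*40³*10 = -17*64000*10 = -1088000*10 = -10880000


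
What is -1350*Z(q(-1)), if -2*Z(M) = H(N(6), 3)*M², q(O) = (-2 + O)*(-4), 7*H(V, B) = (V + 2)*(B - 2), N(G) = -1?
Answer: 97200/7 ≈ 13886.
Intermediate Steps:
H(V, B) = (-2 + B)*(2 + V)/7 (H(V, B) = ((V + 2)*(B - 2))/7 = ((2 + V)*(-2 + B))/7 = ((-2 + B)*(2 + V))/7 = (-2 + B)*(2 + V)/7)
q(O) = 8 - 4*O
Z(M) = -M²/14 (Z(M) = -(-4/7 - 2/7*(-1) + (2/7)*3 + (⅐)*3*(-1))*M²/2 = -(-4/7 + 2/7 + 6/7 - 3/7)*M²/2 = -M²/14)
-1350*Z(q(-1)) = -(-675)*(8 - 4*(-1))²/7 = -(-675)*(8 + 4)²/7 = -(-675)*12²/7 = -(-675)*144/7 = -1350*(-72/7) = 97200/7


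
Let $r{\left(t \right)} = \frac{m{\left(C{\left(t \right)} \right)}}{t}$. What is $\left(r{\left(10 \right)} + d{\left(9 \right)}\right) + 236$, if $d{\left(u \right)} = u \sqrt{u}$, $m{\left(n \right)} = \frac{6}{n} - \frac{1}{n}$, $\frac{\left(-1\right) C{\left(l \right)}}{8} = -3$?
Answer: $\frac{12625}{48} \approx 263.02$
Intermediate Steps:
$C{\left(l \right)} = 24$ ($C{\left(l \right)} = \left(-8\right) \left(-3\right) = 24$)
$m{\left(n \right)} = \frac{5}{n}$
$d{\left(u \right)} = u^{\frac{3}{2}}$
$r{\left(t \right)} = \frac{5}{24 t}$ ($r{\left(t \right)} = \frac{5 \cdot \frac{1}{24}}{t} = \frac{5}{24 t}$)
$\left(r{\left(10 \right)} + d{\left(9 \right)}\right) + 236 = \left(\frac{5}{24 \cdot 10} + 9^{\frac{3}{2}}\right) + 236 = \left(\frac{5}{24} \cdot \frac{1}{10} + 27\right) + 236 = \left(\frac{1}{48} + 27\right) + 236 = \frac{1297}{48} + 236 = \frac{12625}{48}$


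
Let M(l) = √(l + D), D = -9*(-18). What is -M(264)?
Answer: -√426 ≈ -20.640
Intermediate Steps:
D = 162
M(l) = √(162 + l) (M(l) = √(l + 162) = √(162 + l))
-M(264) = -√(162 + 264) = -√426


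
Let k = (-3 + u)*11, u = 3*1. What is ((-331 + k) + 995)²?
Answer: 440896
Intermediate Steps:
u = 3
k = 0 (k = (-3 + 3)*11 = 0*11 = 0)
((-331 + k) + 995)² = ((-331 + 0) + 995)² = (-331 + 995)² = 664² = 440896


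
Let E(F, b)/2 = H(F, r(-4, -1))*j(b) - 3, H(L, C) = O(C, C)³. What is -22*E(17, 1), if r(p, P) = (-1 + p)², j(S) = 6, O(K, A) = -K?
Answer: 4125132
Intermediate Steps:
H(L, C) = -C³ (H(L, C) = (-C)³ = -C³)
E(F, b) = -187506 (E(F, b) = 2*(-((-1 - 4)²)³*6 - 3) = 2*(-((-5)²)³*6 - 3) = 2*(-1*25³*6 - 3) = 2*(-1*15625*6 - 3) = 2*(-15625*6 - 3) = 2*(-93750 - 3) = 2*(-93753) = -187506)
-22*E(17, 1) = -22*(-187506) = 4125132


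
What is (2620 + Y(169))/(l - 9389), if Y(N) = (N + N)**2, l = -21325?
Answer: -58432/15357 ≈ -3.8049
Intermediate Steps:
Y(N) = 4*N**2 (Y(N) = (2*N)**2 = 4*N**2)
(2620 + Y(169))/(l - 9389) = (2620 + 4*169**2)/(-21325 - 9389) = (2620 + 4*28561)/(-30714) = (2620 + 114244)*(-1/30714) = 116864*(-1/30714) = -58432/15357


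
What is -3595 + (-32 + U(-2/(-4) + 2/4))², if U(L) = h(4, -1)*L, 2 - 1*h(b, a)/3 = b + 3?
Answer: -1386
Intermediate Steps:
h(b, a) = -3 - 3*b (h(b, a) = 6 - 3*(b + 3) = 6 - 3*(3 + b) = 6 + (-9 - 3*b) = -3 - 3*b)
U(L) = -15*L (U(L) = (-3 - 3*4)*L = (-3 - 12)*L = -15*L)
-3595 + (-32 + U(-2/(-4) + 2/4))² = -3595 + (-32 - 15*(-2/(-4) + 2/4))² = -3595 + (-32 - 15*(-2*(-¼) + 2*(¼)))² = -3595 + (-32 - 15*(½ + ½))² = -3595 + (-32 - 15*1)² = -3595 + (-32 - 15)² = -3595 + (-47)² = -3595 + 2209 = -1386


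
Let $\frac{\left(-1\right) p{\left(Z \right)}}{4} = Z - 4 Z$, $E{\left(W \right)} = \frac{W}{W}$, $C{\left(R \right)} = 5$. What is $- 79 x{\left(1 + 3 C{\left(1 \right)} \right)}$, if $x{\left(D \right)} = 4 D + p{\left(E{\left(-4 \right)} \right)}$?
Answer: $-6004$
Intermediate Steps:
$E{\left(W \right)} = 1$
$p{\left(Z \right)} = 12 Z$ ($p{\left(Z \right)} = - 4 \left(Z - 4 Z\right) = - 4 \left(- 3 Z\right) = 12 Z$)
$x{\left(D \right)} = 12 + 4 D$ ($x{\left(D \right)} = 4 D + 12 \cdot 1 = 4 D + 12 = 12 + 4 D$)
$- 79 x{\left(1 + 3 C{\left(1 \right)} \right)} = - 79 \left(12 + 4 \left(1 + 3 \cdot 5\right)\right) = - 79 \left(12 + 4 \left(1 + 15\right)\right) = - 79 \left(12 + 4 \cdot 16\right) = - 79 \left(12 + 64\right) = \left(-79\right) 76 = -6004$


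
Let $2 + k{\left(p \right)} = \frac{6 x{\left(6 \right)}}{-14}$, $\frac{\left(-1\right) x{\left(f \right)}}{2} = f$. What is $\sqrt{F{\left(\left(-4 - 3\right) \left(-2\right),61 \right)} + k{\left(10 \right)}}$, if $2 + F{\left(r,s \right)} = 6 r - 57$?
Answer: $\frac{\sqrt{1379}}{7} \approx 5.305$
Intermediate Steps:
$x{\left(f \right)} = - 2 f$
$F{\left(r,s \right)} = -59 + 6 r$ ($F{\left(r,s \right)} = -2 + \left(6 r - 57\right) = -2 + \left(-57 + 6 r\right) = -59 + 6 r$)
$k{\left(p \right)} = \frac{22}{7}$ ($k{\left(p \right)} = -2 + \frac{6 \left(\left(-2\right) 6\right)}{-14} = -2 + 6 \left(-12\right) \left(- \frac{1}{14}\right) = -2 - - \frac{36}{7} = -2 + \frac{36}{7} = \frac{22}{7}$)
$\sqrt{F{\left(\left(-4 - 3\right) \left(-2\right),61 \right)} + k{\left(10 \right)}} = \sqrt{\left(-59 + 6 \left(-4 - 3\right) \left(-2\right)\right) + \frac{22}{7}} = \sqrt{\left(-59 + 6 \left(\left(-7\right) \left(-2\right)\right)\right) + \frac{22}{7}} = \sqrt{\left(-59 + 6 \cdot 14\right) + \frac{22}{7}} = \sqrt{\left(-59 + 84\right) + \frac{22}{7}} = \sqrt{25 + \frac{22}{7}} = \sqrt{\frac{197}{7}} = \frac{\sqrt{1379}}{7}$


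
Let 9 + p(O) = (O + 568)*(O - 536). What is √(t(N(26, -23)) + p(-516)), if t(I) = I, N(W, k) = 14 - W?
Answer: 5*I*√2189 ≈ 233.93*I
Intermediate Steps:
p(O) = -9 + (-536 + O)*(568 + O) (p(O) = -9 + (O + 568)*(O - 536) = -9 + (568 + O)*(-536 + O) = -9 + (-536 + O)*(568 + O))
√(t(N(26, -23)) + p(-516)) = √((14 - 1*26) + (-304457 + (-516)² + 32*(-516))) = √((14 - 26) + (-304457 + 266256 - 16512)) = √(-12 - 54713) = √(-54725) = 5*I*√2189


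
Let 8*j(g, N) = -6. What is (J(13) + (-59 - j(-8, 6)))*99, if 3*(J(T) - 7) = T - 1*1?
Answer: -18711/4 ≈ -4677.8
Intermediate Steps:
j(g, N) = -¾ (j(g, N) = (⅛)*(-6) = -¾)
J(T) = 20/3 + T/3 (J(T) = 7 + (T - 1*1)/3 = 7 + (T - 1)/3 = 7 + (-1 + T)/3 = 7 + (-⅓ + T/3) = 20/3 + T/3)
(J(13) + (-59 - j(-8, 6)))*99 = ((20/3 + (⅓)*13) + (-59 - 1*(-¾)))*99 = ((20/3 + 13/3) + (-59 + ¾))*99 = (11 - 233/4)*99 = -189/4*99 = -18711/4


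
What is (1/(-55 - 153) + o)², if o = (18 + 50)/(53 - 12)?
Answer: 198894609/72726784 ≈ 2.7348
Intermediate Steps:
o = 68/41 ≈ 1.6585
(1/(-55 - 153) + o)² = (1/(-55 - 153) + 68/41)² = (1/(-208) + 68/41)² = (-1/208 + 68/41)² = (14103/8528)² = 198894609/72726784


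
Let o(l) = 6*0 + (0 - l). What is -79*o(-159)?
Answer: -12561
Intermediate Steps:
o(l) = -l (o(l) = 0 - l = -l)
-79*o(-159) = -(-79)*(-159) = -79*159 = -12561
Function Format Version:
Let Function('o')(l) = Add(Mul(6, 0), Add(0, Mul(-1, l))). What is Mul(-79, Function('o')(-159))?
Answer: -12561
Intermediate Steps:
Function('o')(l) = Mul(-1, l) (Function('o')(l) = Add(0, Mul(-1, l)) = Mul(-1, l))
Mul(-79, Function('o')(-159)) = Mul(-79, Mul(-1, -159)) = Mul(-79, 159) = -12561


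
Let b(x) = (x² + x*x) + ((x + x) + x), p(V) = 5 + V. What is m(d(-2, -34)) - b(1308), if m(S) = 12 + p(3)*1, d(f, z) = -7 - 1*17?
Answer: -3425632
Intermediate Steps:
d(f, z) = -24 (d(f, z) = -7 - 17 = -24)
b(x) = 2*x² + 3*x (b(x) = (x² + x²) + (2*x + x) = 2*x² + 3*x)
m(S) = 20 (m(S) = 12 + (5 + 3)*1 = 12 + 8*1 = 12 + 8 = 20)
m(d(-2, -34)) - b(1308) = 20 - 1308*(3 + 2*1308) = 20 - 1308*(3 + 2616) = 20 - 1308*2619 = 20 - 1*3425652 = 20 - 3425652 = -3425632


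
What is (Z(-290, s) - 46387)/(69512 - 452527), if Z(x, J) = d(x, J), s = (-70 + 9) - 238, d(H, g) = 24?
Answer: 46363/383015 ≈ 0.12105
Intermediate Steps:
s = -299 (s = -61 - 238 = -299)
Z(x, J) = 24
(Z(-290, s) - 46387)/(69512 - 452527) = (24 - 46387)/(69512 - 452527) = -46363/(-383015) = -46363*(-1/383015) = 46363/383015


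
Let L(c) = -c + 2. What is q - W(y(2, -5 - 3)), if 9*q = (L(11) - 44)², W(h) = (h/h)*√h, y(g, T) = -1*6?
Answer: 2809/9 - I*√6 ≈ 312.11 - 2.4495*I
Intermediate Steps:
L(c) = 2 - c
y(g, T) = -6
W(h) = √h (W(h) = 1*√h = √h)
q = 2809/9 (q = ((2 - 1*11) - 44)²/9 = ((2 - 11) - 44)²/9 = (-9 - 44)²/9 = (⅑)*(-53)² = (⅑)*2809 = 2809/9 ≈ 312.11)
q - W(y(2, -5 - 3)) = 2809/9 - √(-6) = 2809/9 - I*√6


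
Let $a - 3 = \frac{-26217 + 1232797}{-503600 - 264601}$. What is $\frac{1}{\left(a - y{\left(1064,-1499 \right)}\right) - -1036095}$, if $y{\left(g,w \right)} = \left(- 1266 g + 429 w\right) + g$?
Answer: $\frac{768201}{2323905916349} \approx 3.3056 \cdot 10^{-7}$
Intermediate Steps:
$a = \frac{1098023}{768201}$ ($a = 3 + \frac{-26217 + 1232797}{-503600 - 264601} = 3 + \frac{1206580}{-768201} = 3 + 1206580 \left(- \frac{1}{768201}\right) = 3 - \frac{1206580}{768201} = \frac{1098023}{768201} \approx 1.4293$)
$y{\left(g,w \right)} = - 1265 g + 429 w$
$\frac{1}{\left(a - y{\left(1064,-1499 \right)}\right) - -1036095} = \frac{1}{\left(\frac{1098023}{768201} - \left(\left(-1265\right) 1064 + 429 \left(-1499\right)\right)\right) - -1036095} = \frac{1}{\left(\frac{1098023}{768201} - \left(-1345960 - 643071\right)\right) + 1036095} = \frac{1}{\left(\frac{1098023}{768201} - -1989031\right) + 1036095} = \frac{1}{\left(\frac{1098023}{768201} + 1989031\right) + 1036095} = \frac{1}{\frac{1527976701254}{768201} + 1036095} = \frac{1}{\frac{2323905916349}{768201}} = \frac{768201}{2323905916349}$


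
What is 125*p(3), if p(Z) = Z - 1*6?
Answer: -375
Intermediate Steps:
p(Z) = -6 + Z (p(Z) = Z - 6 = -6 + Z)
125*p(3) = 125*(-6 + 3) = 125*(-3) = -375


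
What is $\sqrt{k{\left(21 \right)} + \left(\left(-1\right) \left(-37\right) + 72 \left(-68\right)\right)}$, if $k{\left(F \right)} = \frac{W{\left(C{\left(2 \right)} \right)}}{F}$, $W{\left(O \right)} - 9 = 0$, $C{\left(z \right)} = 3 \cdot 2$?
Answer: $\frac{i \sqrt{238070}}{7} \approx 69.703 i$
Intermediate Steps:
$C{\left(z \right)} = 6$
$W{\left(O \right)} = 9$ ($W{\left(O \right)} = 9 + 0 = 9$)
$k{\left(F \right)} = \frac{9}{F}$
$\sqrt{k{\left(21 \right)} + \left(\left(-1\right) \left(-37\right) + 72 \left(-68\right)\right)} = \sqrt{\frac{9}{21} + \left(\left(-1\right) \left(-37\right) + 72 \left(-68\right)\right)} = \sqrt{9 \cdot \frac{1}{21} + \left(37 - 4896\right)} = \sqrt{\frac{3}{7} - 4859} = \sqrt{- \frac{34010}{7}} = \frac{i \sqrt{238070}}{7}$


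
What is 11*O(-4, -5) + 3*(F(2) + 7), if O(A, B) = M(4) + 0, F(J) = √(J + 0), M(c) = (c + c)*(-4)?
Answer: -331 + 3*√2 ≈ -326.76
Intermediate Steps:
M(c) = -8*c (M(c) = (2*c)*(-4) = -8*c)
F(J) = √J
O(A, B) = -32 (O(A, B) = -8*4 + 0 = -32 + 0 = -32)
11*O(-4, -5) + 3*(F(2) + 7) = 11*(-32) + 3*(√2 + 7) = -352 + 3*(7 + √2) = -352 + (21 + 3*√2) = -331 + 3*√2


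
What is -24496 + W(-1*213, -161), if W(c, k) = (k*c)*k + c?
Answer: -5545882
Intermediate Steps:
W(c, k) = c + c*k**2 (W(c, k) = (c*k)*k + c = c*k**2 + c = c + c*k**2)
-24496 + W(-1*213, -161) = -24496 + (-1*213)*(1 + (-161)**2) = -24496 - 213*(1 + 25921) = -24496 - 213*25922 = -24496 - 5521386 = -5545882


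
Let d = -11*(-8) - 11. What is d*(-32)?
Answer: -2464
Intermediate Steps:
d = 77 (d = 88 - 11 = 77)
d*(-32) = 77*(-32) = -2464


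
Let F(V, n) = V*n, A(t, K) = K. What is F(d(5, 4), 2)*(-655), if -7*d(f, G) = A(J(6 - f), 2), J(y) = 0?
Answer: 2620/7 ≈ 374.29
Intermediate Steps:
d(f, G) = -2/7 (d(f, G) = -⅐*2 = -2/7)
F(d(5, 4), 2)*(-655) = -2/7*2*(-655) = -4/7*(-655) = 2620/7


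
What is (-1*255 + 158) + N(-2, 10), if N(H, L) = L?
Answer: -87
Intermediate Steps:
(-1*255 + 158) + N(-2, 10) = (-1*255 + 158) + 10 = (-255 + 158) + 10 = -97 + 10 = -87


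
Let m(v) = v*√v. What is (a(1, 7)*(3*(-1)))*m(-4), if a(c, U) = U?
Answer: 168*I ≈ 168.0*I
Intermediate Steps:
m(v) = v^(3/2)
(a(1, 7)*(3*(-1)))*m(-4) = (7*(3*(-1)))*(-4)^(3/2) = (7*(-3))*(-8*I) = -(-168)*I = 168*I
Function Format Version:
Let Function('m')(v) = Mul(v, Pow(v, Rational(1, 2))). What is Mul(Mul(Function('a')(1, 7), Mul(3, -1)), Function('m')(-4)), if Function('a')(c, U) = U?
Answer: Mul(168, I) ≈ Mul(168.00, I)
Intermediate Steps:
Function('m')(v) = Pow(v, Rational(3, 2))
Mul(Mul(Function('a')(1, 7), Mul(3, -1)), Function('m')(-4)) = Mul(Mul(7, Mul(3, -1)), Pow(-4, Rational(3, 2))) = Mul(Mul(7, -3), Mul(-8, I)) = Mul(-21, Mul(-8, I)) = Mul(168, I)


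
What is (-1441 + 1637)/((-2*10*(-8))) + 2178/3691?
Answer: 267979/147640 ≈ 1.8151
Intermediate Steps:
(-1441 + 1637)/((-2*10*(-8))) + 2178/3691 = 196/((-20*(-8))) + 2178*(1/3691) = 196/160 + 2178/3691 = 196*(1/160) + 2178/3691 = 49/40 + 2178/3691 = 267979/147640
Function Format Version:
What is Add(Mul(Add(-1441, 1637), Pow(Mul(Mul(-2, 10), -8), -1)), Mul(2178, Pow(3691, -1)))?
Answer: Rational(267979, 147640) ≈ 1.8151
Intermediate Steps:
Add(Mul(Add(-1441, 1637), Pow(Mul(Mul(-2, 10), -8), -1)), Mul(2178, Pow(3691, -1))) = Add(Mul(196, Pow(Mul(-20, -8), -1)), Mul(2178, Rational(1, 3691))) = Add(Mul(196, Pow(160, -1)), Rational(2178, 3691)) = Add(Mul(196, Rational(1, 160)), Rational(2178, 3691)) = Add(Rational(49, 40), Rational(2178, 3691)) = Rational(267979, 147640)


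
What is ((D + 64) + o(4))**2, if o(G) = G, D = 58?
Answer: 15876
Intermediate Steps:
((D + 64) + o(4))**2 = ((58 + 64) + 4)**2 = (122 + 4)**2 = 126**2 = 15876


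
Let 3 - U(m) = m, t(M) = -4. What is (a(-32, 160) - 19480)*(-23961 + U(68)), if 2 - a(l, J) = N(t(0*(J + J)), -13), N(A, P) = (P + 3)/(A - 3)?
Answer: 3276089256/7 ≈ 4.6801e+8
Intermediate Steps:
N(A, P) = (3 + P)/(-3 + A)
U(m) = 3 - m
a(l, J) = 4/7 (a(l, J) = 2 - (3 - 13)/(-3 - 4) = 2 - (-10)/(-7) = 2 - (-1)*(-10)/7 = 2 - 1*10/7 = 2 - 10/7 = 4/7)
(a(-32, 160) - 19480)*(-23961 + U(68)) = (4/7 - 19480)*(-23961 + (3 - 1*68)) = -136356*(-23961 + (3 - 68))/7 = -136356*(-23961 - 65)/7 = -136356/7*(-24026) = 3276089256/7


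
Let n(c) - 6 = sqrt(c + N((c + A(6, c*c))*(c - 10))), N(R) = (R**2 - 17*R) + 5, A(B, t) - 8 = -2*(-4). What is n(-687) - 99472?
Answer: -99466 + 4*sqrt(13670198663) ≈ 3.6821e+5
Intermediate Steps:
A(B, t) = 16 (A(B, t) = 8 - 2*(-4) = 8 + 8 = 16)
N(R) = 5 + R**2 - 17*R
n(c) = 6 + sqrt(5 + c + (-10 + c)**2*(16 + c)**2 - 17*(-10 + c)*(16 + c)) (n(c) = 6 + sqrt(c + (5 + ((c + 16)*(c - 10))**2 - 17*(c + 16)*(c - 10))) = 6 + sqrt(c + (5 + ((16 + c)*(-10 + c))**2 - 17*(16 + c)*(-10 + c))) = 6 + sqrt(c + (5 + ((-10 + c)*(16 + c))**2 - 17*(-10 + c)*(16 + c))) = 6 + sqrt(c + (5 + (-10 + c)**2*(16 + c)**2 - 17*(-10 + c)*(16 + c))) = 6 + sqrt(5 + c + (-10 + c)**2*(16 + c)**2 - 17*(-10 + c)*(16 + c)))
n(-687) - 99472 = (6 + sqrt(28325 + (-687)**4 - 2021*(-687) - 301*(-687)**2 + 12*(-687)**3)) - 99472 = (6 + sqrt(28325 + 222754736961 + 1388427 - 301*471969 + 12*(-324242703))) - 99472 = (6 + sqrt(28325 + 222754736961 + 1388427 - 142062669 - 3890912436)) - 99472 = (6 + sqrt(218723178608)) - 99472 = (6 + 4*sqrt(13670198663)) - 99472 = -99466 + 4*sqrt(13670198663)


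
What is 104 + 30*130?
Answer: 4004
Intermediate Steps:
104 + 30*130 = 104 + 3900 = 4004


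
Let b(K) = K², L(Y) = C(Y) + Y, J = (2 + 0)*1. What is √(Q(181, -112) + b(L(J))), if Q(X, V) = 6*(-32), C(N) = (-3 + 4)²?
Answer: I*√183 ≈ 13.528*I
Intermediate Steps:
C(N) = 1 (C(N) = 1² = 1)
J = 2 (J = 2*1 = 2)
Q(X, V) = -192
L(Y) = 1 + Y
√(Q(181, -112) + b(L(J))) = √(-192 + (1 + 2)²) = √(-192 + 3²) = √(-192 + 9) = √(-183) = I*√183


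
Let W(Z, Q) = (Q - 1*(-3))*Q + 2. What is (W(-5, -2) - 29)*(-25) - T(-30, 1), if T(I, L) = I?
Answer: 755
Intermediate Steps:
W(Z, Q) = 2 + Q*(3 + Q) (W(Z, Q) = (Q + 3)*Q + 2 = (3 + Q)*Q + 2 = Q*(3 + Q) + 2 = 2 + Q*(3 + Q))
(W(-5, -2) - 29)*(-25) - T(-30, 1) = ((2 + (-2)² + 3*(-2)) - 29)*(-25) - 1*(-30) = ((2 + 4 - 6) - 29)*(-25) + 30 = (0 - 29)*(-25) + 30 = -29*(-25) + 30 = 725 + 30 = 755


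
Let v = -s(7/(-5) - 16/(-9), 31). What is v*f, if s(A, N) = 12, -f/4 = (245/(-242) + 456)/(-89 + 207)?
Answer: 1321284/7139 ≈ 185.08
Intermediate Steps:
f = -110107/7139 (f = -4*(245/(-242) + 456)/(-89 + 207) = -4*(245*(-1/242) + 456)/118 = -4*(-245/242 + 456)/118 = -220214/(121*118) = -4*110107/28556 = -110107/7139 ≈ -15.423)
v = -12 (v = -1*12 = -12)
v*f = -12*(-110107/7139) = 1321284/7139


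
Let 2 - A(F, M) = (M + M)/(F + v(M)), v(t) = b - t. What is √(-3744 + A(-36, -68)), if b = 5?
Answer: I*√5117766/37 ≈ 61.142*I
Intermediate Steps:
v(t) = 5 - t
A(F, M) = 2 - 2*M/(5 + F - M) (A(F, M) = 2 - (M + M)/(F + (5 - M)) = 2 - 2*M/(5 + F - M))
√(-3744 + A(-36, -68)) = √(-3744 + 2*(5 - 36 - 2*(-68))/(5 - 36 - 1*(-68))) = √(-3744 + 2*(5 - 36 + 136)/(5 - 36 + 68)) = √(-3744 + 2*105/37) = √(-3744 + 2*(1/37)*105) = √(-3744 + 210/37) = √(-138318/37) = I*√5117766/37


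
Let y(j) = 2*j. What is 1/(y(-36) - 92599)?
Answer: -1/92671 ≈ -1.0791e-5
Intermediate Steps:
1/(y(-36) - 92599) = 1/(2*(-36) - 92599) = 1/(-72 - 92599) = 1/(-92671) = -1/92671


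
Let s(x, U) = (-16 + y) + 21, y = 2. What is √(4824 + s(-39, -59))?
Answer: √4831 ≈ 69.505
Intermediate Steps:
s(x, U) = 7 (s(x, U) = (-16 + 2) + 21 = -14 + 21 = 7)
√(4824 + s(-39, -59)) = √(4824 + 7) = √4831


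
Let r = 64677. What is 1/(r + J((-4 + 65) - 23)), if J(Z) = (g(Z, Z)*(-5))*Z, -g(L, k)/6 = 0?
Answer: 1/64677 ≈ 1.5461e-5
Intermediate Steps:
g(L, k) = 0 (g(L, k) = -6*0 = 0)
J(Z) = 0 (J(Z) = (0*(-5))*Z = 0*Z = 0)
1/(r + J((-4 + 65) - 23)) = 1/(64677 + 0) = 1/64677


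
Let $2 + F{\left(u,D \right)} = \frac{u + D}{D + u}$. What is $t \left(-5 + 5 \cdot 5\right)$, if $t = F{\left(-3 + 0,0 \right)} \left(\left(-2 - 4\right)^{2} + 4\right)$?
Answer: $-800$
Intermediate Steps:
$F{\left(u,D \right)} = -1$ ($F{\left(u,D \right)} = -2 + \frac{u + D}{D + u} = -2 + \frac{D + u}{D + u} = -2 + 1 = -1$)
$t = -40$ ($t = - (\left(-2 - 4\right)^{2} + 4) = - (\left(-6\right)^{2} + 4) = - (36 + 4) = \left(-1\right) 40 = -40$)
$t \left(-5 + 5 \cdot 5\right) = - 40 \left(-5 + 5 \cdot 5\right) = - 40 \left(-5 + 25\right) = \left(-40\right) 20 = -800$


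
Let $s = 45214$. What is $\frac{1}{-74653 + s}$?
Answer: $- \frac{1}{29439} \approx -3.3969 \cdot 10^{-5}$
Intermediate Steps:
$\frac{1}{-74653 + s} = \frac{1}{-74653 + 45214} = \frac{1}{-29439} = - \frac{1}{29439}$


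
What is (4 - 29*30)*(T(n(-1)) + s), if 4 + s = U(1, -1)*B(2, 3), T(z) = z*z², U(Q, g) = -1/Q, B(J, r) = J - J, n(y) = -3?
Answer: 26846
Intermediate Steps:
B(J, r) = 0
T(z) = z³
s = -4 (s = -4 - 1/1*0 = -4 - 1*1*0 = -4 - 1*0 = -4 + 0 = -4)
(4 - 29*30)*(T(n(-1)) + s) = (4 - 29*30)*((-3)³ - 4) = (4 - 870)*(-27 - 4) = -866*(-31) = 26846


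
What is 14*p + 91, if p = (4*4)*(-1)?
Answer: -133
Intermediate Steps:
p = -16 (p = 16*(-1) = -16)
14*p + 91 = 14*(-16) + 91 = -224 + 91 = -133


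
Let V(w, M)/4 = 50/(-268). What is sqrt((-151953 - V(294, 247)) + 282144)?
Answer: sqrt(584430749)/67 ≈ 360.82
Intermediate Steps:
V(w, M) = -50/67 (V(w, M) = 4*(50/(-268)) = 4*(50*(-1/268)) = 4*(-25/134) = -50/67)
sqrt((-151953 - V(294, 247)) + 282144) = sqrt((-151953 - 1*(-50/67)) + 282144) = sqrt((-151953 + 50/67) + 282144) = sqrt(-10180801/67 + 282144) = sqrt(8722847/67) = sqrt(584430749)/67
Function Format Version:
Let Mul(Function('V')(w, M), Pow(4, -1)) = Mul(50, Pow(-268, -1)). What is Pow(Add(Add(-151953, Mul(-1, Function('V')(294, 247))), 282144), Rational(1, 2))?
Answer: Mul(Rational(1, 67), Pow(584430749, Rational(1, 2))) ≈ 360.82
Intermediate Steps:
Function('V')(w, M) = Rational(-50, 67) (Function('V')(w, M) = Mul(4, Mul(50, Pow(-268, -1))) = Mul(4, Mul(50, Rational(-1, 268))) = Mul(4, Rational(-25, 134)) = Rational(-50, 67))
Pow(Add(Add(-151953, Mul(-1, Function('V')(294, 247))), 282144), Rational(1, 2)) = Pow(Add(Add(-151953, Mul(-1, Rational(-50, 67))), 282144), Rational(1, 2)) = Pow(Add(Add(-151953, Rational(50, 67)), 282144), Rational(1, 2)) = Pow(Add(Rational(-10180801, 67), 282144), Rational(1, 2)) = Pow(Rational(8722847, 67), Rational(1, 2)) = Mul(Rational(1, 67), Pow(584430749, Rational(1, 2)))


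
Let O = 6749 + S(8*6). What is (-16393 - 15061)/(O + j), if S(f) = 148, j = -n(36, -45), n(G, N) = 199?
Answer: -15727/3349 ≈ -4.6960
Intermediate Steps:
j = -199 (j = -1*199 = -199)
O = 6897 (O = 6749 + 148 = 6897)
(-16393 - 15061)/(O + j) = (-16393 - 15061)/(6897 - 199) = -31454/6698 = -31454*1/6698 = -15727/3349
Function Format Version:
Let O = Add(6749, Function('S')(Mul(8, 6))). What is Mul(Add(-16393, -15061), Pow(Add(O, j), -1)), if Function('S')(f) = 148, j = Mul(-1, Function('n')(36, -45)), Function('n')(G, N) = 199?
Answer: Rational(-15727, 3349) ≈ -4.6960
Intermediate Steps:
j = -199 (j = Mul(-1, 199) = -199)
O = 6897 (O = Add(6749, 148) = 6897)
Mul(Add(-16393, -15061), Pow(Add(O, j), -1)) = Mul(Add(-16393, -15061), Pow(Add(6897, -199), -1)) = Mul(-31454, Pow(6698, -1)) = Mul(-31454, Rational(1, 6698)) = Rational(-15727, 3349)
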